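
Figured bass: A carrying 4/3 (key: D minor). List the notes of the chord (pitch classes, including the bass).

The written figures 4/3 are shorthand for 6/4/3: the 6 is implied.
A third above A in this key is C.
A fourth above A in this key is D.
A sixth above A in this key is F.
Together with the bass A, this spells D minor seventh in second inversion.

A, C, D, F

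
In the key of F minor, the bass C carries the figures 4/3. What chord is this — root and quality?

The figures 4/3 indicate a seventh chord in second inversion.
In second inversion the root lies a fourth above the bass: a fourth above C in F minor is F.
The chord tones are C, Eb, F, Ab, giving F minor seventh.

F minor seventh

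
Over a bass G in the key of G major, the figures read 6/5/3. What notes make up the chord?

G, B, D, E

A third above G in this key is B.
A fifth above G in this key is D.
A sixth above G in this key is E.
Together with the bass G, this spells E minor seventh in first inversion.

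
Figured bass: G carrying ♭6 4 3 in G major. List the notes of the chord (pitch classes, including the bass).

G, B, C, Eb

A third above G in this key is B.
A fourth above G in this key is C.
A sixth above G in this key is E, lowered to Eb by the flat.
Together with the bass G, this spells C minor-major seventh in second inversion.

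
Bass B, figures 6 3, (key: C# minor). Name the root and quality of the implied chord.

G# minor

The figures 6 3 indicate a triad in first inversion.
In first inversion the root lies a sixth above the bass: a sixth above B in C# minor is G#.
The chord tones are B, D#, G#, giving G# minor.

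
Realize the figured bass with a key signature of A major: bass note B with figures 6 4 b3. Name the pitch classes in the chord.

B, Db, E, G#

A third above B in this key is D, lowered to Db by the flat.
A fourth above B in this key is E.
A sixth above B in this key is G#.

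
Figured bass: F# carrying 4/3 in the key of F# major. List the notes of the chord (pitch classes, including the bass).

F#, A#, B, D#

The written figures 4/3 are shorthand for 6/4/3: the 6 is implied.
A third above F# in this key is A#.
A fourth above F# in this key is B.
A sixth above F# in this key is D#.
Together with the bass F#, this spells B major seventh in second inversion.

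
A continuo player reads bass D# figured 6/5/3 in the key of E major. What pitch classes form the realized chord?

A third above D# in this key is F#.
A fifth above D# in this key is A.
A sixth above D# in this key is B.
Together with the bass D#, this spells B dominant seventh in first inversion.

D#, F#, A, B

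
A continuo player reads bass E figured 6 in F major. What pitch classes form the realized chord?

The written figures 6 are shorthand for 6/3: the 3 is implied.
A third above E in this key is G.
A sixth above E in this key is C.
Together with the bass E, this spells C major in first inversion.

E, G, C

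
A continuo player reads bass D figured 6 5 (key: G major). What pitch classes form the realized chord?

D, F#, A, B

The written figures 6 5 are shorthand for 6/5/3: the 3 is implied.
A third above D in this key is F#.
A fifth above D in this key is A.
A sixth above D in this key is B.
Together with the bass D, this spells B minor seventh in first inversion.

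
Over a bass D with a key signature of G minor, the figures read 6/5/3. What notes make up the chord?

D, F, A, Bb

A third above D in this key is F.
A fifth above D in this key is A.
A sixth above D in this key is Bb.
Together with the bass D, this spells Bb major seventh in first inversion.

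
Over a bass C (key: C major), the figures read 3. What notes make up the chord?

C, E, G

The written figures 3 are shorthand for 5/3: the 5 is implied.
A third above C in this key is E.
A fifth above C in this key is G.
Together with the bass C, this spells C major in root position.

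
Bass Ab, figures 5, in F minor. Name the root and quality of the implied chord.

Ab major

The figures 5 indicate a triad in root position.
In root position the bass is the root, so the root is Ab.
The chord tones are Ab, C, Eb, giving Ab major.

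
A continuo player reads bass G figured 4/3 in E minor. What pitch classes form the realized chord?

G, B, C, E

The written figures 4/3 are shorthand for 6/4/3: the 6 is implied.
A third above G in this key is B.
A fourth above G in this key is C.
A sixth above G in this key is E.
Together with the bass G, this spells C major seventh in second inversion.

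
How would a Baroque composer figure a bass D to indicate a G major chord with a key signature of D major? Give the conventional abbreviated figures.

6/4

D is the fifth of G major, so the chord is in second inversion.
A triad in second inversion is figured 6/4, conventionally abbreviated 6/4.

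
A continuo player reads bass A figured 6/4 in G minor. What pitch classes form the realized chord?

A, D, F

A fourth above A in this key is D.
A sixth above A in this key is F.
Together with the bass A, this spells D minor in second inversion.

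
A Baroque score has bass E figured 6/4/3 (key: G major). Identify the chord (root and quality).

The figures 6/4/3 indicate a seventh chord in second inversion.
In second inversion the root lies a fourth above the bass: a fourth above E in G major is A.
The chord tones are E, G, A, C, giving A minor seventh.

A minor seventh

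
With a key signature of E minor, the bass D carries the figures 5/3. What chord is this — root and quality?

D major

The figures 5/3 indicate a triad in root position.
In root position the bass is the root, so the root is D.
The chord tones are D, F#, A, giving D major.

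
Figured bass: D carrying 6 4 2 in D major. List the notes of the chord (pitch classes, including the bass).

A second above D in this key is E.
A fourth above D in this key is G.
A sixth above D in this key is B.
Together with the bass D, this spells E minor seventh in third inversion.

D, E, G, B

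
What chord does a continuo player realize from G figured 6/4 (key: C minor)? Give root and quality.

C minor

The figures 6/4 indicate a triad in second inversion.
In second inversion the root lies a fourth above the bass: a fourth above G in C minor is C.
The chord tones are G, C, Eb, giving C minor.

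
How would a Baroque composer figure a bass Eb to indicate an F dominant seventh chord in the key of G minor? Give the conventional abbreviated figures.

4/2

Eb is the seventh of F dominant seventh, so the chord is in third inversion.
A seventh chord in third inversion is figured 6/4/2, conventionally abbreviated 4/2.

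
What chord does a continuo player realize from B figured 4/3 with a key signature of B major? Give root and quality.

E major seventh

The figures 4/3 indicate a seventh chord in second inversion.
In second inversion the root lies a fourth above the bass: a fourth above B in B major is E.
The chord tones are B, D#, E, G#, giving E major seventh.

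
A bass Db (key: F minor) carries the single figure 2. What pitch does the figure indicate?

Counting 1 letter step above Db lands on E; in F minor, that letter is Eb.

Eb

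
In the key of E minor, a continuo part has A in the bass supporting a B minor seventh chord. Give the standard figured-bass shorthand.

4/2

A is the seventh of B minor seventh, so the chord is in third inversion.
A seventh chord in third inversion is figured 6/4/2, conventionally abbreviated 4/2.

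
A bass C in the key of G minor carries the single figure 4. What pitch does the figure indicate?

F

Counting 3 letter steps above C lands on F; in G minor, that letter is F.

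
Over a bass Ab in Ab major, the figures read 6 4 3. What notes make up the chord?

A third above Ab in this key is C.
A fourth above Ab in this key is Db.
A sixth above Ab in this key is F.
Together with the bass Ab, this spells Db major seventh in second inversion.

Ab, C, Db, F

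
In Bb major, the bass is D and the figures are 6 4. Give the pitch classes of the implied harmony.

A fourth above D in this key is G.
A sixth above D in this key is Bb.
Together with the bass D, this spells G minor in second inversion.

D, G, Bb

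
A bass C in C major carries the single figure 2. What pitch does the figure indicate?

Counting 1 letter step above C lands on D; in C major, that letter is D.

D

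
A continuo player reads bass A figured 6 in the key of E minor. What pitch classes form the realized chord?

A, C, F#

The written figures 6 are shorthand for 6/3: the 3 is implied.
A third above A in this key is C.
A sixth above A in this key is F#.
Together with the bass A, this spells F# diminished in first inversion.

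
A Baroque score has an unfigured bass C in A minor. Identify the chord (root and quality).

An unfigured bass indicates a triad in root position.
In root position the bass is the root, so the root is C.
The chord tones are C, E, G, giving C major.

C major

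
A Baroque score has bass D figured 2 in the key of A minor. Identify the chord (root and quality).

E minor seventh

The figures 2 indicate a seventh chord in third inversion.
In third inversion the root lies a second above the bass: a second above D in A minor is E.
The chord tones are D, E, G, B, giving E minor seventh.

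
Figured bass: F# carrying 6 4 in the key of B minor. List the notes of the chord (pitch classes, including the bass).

F#, B, D

A fourth above F# in this key is B.
A sixth above F# in this key is D.
Together with the bass F#, this spells B minor in second inversion.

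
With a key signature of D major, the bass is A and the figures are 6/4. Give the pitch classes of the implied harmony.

A, D, F#

A fourth above A in this key is D.
A sixth above A in this key is F#.
Together with the bass A, this spells D major in second inversion.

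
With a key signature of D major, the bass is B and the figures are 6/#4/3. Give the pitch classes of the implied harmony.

B, D, E#, G

A third above B in this key is D.
A fourth above B in this key is E, raised to E# by the sharp.
A sixth above B in this key is G.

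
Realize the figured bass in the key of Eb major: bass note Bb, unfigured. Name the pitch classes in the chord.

An unfigured bass implies 5/3.
A third above Bb in this key is D.
A fifth above Bb in this key is F.
Together with the bass Bb, this spells Bb major in root position.

Bb, D, F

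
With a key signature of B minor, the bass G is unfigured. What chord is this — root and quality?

An unfigured bass indicates a triad in root position.
In root position the bass is the root, so the root is G.
The chord tones are G, B, D, giving G major.

G major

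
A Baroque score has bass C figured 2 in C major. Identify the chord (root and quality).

The figures 2 indicate a seventh chord in third inversion.
In third inversion the root lies a second above the bass: a second above C in C major is D.
The chord tones are C, D, F, A, giving D minor seventh.

D minor seventh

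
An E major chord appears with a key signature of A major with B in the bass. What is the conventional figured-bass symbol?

B is the fifth of E major, so the chord is in second inversion.
A triad in second inversion is figured 6/4, conventionally abbreviated 6/4.

6/4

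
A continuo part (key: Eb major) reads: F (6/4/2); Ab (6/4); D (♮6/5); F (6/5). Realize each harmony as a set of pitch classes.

F, G, Bb, D | Ab, D, F | D, F, Ab, B | F, Ab, C, D

F (6/4/2): F, G, Bb, D.
Ab (6/4): Ab, D, F.
D (♮6/5/3): D, F, Ab, B.
F (6/5/3): F, Ab, C, D.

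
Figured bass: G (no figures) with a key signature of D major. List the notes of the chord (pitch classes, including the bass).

G, B, D

An unfigured bass implies 5/3.
A third above G in this key is B.
A fifth above G in this key is D.
Together with the bass G, this spells G major in root position.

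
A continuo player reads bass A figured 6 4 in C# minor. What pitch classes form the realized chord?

A fourth above A in this key is D#.
A sixth above A in this key is F#.
Together with the bass A, this spells D# diminished in second inversion.

A, D#, F#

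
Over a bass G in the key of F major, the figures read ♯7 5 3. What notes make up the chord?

G, Bb, D, F#

A third above G in this key is Bb.
A fifth above G in this key is D.
A seventh above G in this key is F, raised to F# by the sharp.
Together with the bass G, this spells G minor-major seventh in root position.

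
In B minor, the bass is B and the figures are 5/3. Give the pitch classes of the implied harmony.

B, D, F#

A third above B in this key is D.
A fifth above B in this key is F#.
Together with the bass B, this spells B minor in root position.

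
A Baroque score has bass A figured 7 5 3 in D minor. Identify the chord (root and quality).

A minor seventh

The figures 7 5 3 indicate a seventh chord in root position.
In root position the bass is the root, so the root is A.
The chord tones are A, C, E, G, giving A minor seventh.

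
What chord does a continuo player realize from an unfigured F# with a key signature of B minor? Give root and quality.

F# minor

An unfigured bass indicates a triad in root position.
In root position the bass is the root, so the root is F#.
The chord tones are F#, A, C#, giving F# minor.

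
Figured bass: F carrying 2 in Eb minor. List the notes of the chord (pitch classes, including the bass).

F, Gb, Bb, Db

The written figures 2 are shorthand for 6/4/2: the 6/4 are implied.
A second above F in this key is Gb.
A fourth above F in this key is Bb.
A sixth above F in this key is Db.
Together with the bass F, this spells Gb major seventh in third inversion.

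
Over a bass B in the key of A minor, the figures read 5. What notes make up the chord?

The written figures 5 are shorthand for 5/3: the 3 is implied.
A third above B in this key is D.
A fifth above B in this key is F.
Together with the bass B, this spells B diminished in root position.

B, D, F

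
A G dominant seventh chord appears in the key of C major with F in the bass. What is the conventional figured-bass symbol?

4/2

F is the seventh of G dominant seventh, so the chord is in third inversion.
A seventh chord in third inversion is figured 6/4/2, conventionally abbreviated 4/2.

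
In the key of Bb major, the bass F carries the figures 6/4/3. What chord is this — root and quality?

The figures 6/4/3 indicate a seventh chord in second inversion.
In second inversion the root lies a fourth above the bass: a fourth above F in Bb major is Bb.
The chord tones are F, A, Bb, D, giving Bb major seventh.

Bb major seventh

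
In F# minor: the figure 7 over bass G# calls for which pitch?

Counting 6 letter steps above G# lands on F; in F# minor, that letter is F#.

F#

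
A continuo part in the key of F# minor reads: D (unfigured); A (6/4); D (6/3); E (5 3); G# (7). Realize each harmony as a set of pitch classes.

D (5/3): D, F#, A.
A (6/4): A, D, F#.
D (6/3): D, F#, B.
E (5/3): E, G#, B.
G# (7/5/3): G#, B, D, F#.

D, F#, A | A, D, F# | D, F#, B | E, G#, B | G#, B, D, F#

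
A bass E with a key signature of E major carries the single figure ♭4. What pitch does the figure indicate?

Ab

Counting 3 letter steps above E lands on A; in E major, that letter is A.
The b4 figure lowers it a semitone, giving Ab.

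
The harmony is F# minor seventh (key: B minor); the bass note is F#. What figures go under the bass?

7

F# is the root of F# minor seventh, so the chord is in root position.
A seventh chord in root position is figured 7/5/3, conventionally abbreviated 7.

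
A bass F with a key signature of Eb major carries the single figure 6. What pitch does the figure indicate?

Counting 5 letter steps above F lands on D; in Eb major, that letter is D.

D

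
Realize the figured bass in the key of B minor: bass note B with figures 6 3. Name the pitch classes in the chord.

B, D, G

A third above B in this key is D.
A sixth above B in this key is G.
Together with the bass B, this spells G major in first inversion.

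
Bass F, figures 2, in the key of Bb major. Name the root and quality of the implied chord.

G minor seventh

The figures 2 indicate a seventh chord in third inversion.
In third inversion the root lies a second above the bass: a second above F in Bb major is G.
The chord tones are F, G, Bb, D, giving G minor seventh.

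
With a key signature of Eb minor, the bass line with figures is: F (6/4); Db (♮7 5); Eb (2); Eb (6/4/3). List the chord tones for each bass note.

F (6/4): F, Bb, Db.
Db (♮7/5/3): Db, F, Ab, C.
Eb (6/4/2): Eb, F, Ab, Cb.
Eb (6/4/3): Eb, Gb, Ab, Cb.

F, Bb, Db | Db, F, Ab, C | Eb, F, Ab, Cb | Eb, Gb, Ab, Cb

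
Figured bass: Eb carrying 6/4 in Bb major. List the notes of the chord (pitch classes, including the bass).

Eb, A, C

A fourth above Eb in this key is A.
A sixth above Eb in this key is C.
Together with the bass Eb, this spells A diminished in second inversion.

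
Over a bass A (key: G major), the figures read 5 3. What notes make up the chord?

A, C, E

A third above A in this key is C.
A fifth above A in this key is E.
Together with the bass A, this spells A minor in root position.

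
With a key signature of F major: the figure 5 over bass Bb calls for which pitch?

F

Counting 4 letter steps above Bb lands on F; in F major, that letter is F.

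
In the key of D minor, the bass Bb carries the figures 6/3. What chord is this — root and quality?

The figures 6/3 indicate a triad in first inversion.
In first inversion the root lies a sixth above the bass: a sixth above Bb in D minor is G.
The chord tones are Bb, D, G, giving G minor.

G minor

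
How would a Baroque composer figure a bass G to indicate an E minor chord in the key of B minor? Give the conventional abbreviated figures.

G is the third of E minor, so the chord is in first inversion.
A triad in first inversion is figured 6/3, conventionally abbreviated 6.

6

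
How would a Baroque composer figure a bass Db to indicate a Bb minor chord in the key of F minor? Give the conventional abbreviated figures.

Db is the third of Bb minor, so the chord is in first inversion.
A triad in first inversion is figured 6/3, conventionally abbreviated 6.

6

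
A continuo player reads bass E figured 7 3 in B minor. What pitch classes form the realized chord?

The written figures 7 3 are shorthand for 7/5/3: the 5 is implied.
A third above E in this key is G.
A fifth above E in this key is B.
A seventh above E in this key is D.
Together with the bass E, this spells E minor seventh in root position.

E, G, B, D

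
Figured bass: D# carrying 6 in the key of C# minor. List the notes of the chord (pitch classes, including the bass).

D#, F#, B

The written figures 6 are shorthand for 6/3: the 3 is implied.
A third above D# in this key is F#.
A sixth above D# in this key is B.
Together with the bass D#, this spells B major in first inversion.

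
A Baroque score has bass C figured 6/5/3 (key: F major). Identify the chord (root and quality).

A minor seventh

The figures 6/5/3 indicate a seventh chord in first inversion.
In first inversion the root lies a sixth above the bass: a sixth above C in F major is A.
The chord tones are C, E, G, A, giving A minor seventh.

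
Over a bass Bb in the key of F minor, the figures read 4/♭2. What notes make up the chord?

The written figures 4/♭2 are shorthand for 6/4/2: the 6 is implied.
A second above Bb in this key is C, lowered to Cb by the flat.
A fourth above Bb in this key is Eb.
A sixth above Bb in this key is G.
Together with the bass Bb, this spells Cb augmented major seventh in third inversion.

Bb, Cb, Eb, G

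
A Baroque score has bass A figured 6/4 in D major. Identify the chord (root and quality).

D major

The figures 6/4 indicate a triad in second inversion.
In second inversion the root lies a fourth above the bass: a fourth above A in D major is D.
The chord tones are A, D, F#, giving D major.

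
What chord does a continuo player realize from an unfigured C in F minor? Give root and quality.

C minor

An unfigured bass indicates a triad in root position.
In root position the bass is the root, so the root is C.
The chord tones are C, Eb, G, giving C minor.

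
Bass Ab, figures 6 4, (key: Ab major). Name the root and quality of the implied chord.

Db major

The figures 6 4 indicate a triad in second inversion.
In second inversion the root lies a fourth above the bass: a fourth above Ab in Ab major is Db.
The chord tones are Ab, Db, F, giving Db major.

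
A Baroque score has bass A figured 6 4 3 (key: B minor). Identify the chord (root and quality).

The figures 6 4 3 indicate a seventh chord in second inversion.
In second inversion the root lies a fourth above the bass: a fourth above A in B minor is D.
The chord tones are A, C#, D, F#, giving D major seventh.

D major seventh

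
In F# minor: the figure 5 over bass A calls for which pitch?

Counting 4 letter steps above A lands on E; in F# minor, that letter is E.

E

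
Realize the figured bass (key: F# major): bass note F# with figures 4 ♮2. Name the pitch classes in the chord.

F#, G, B, D#

The written figures 4 ♮2 are shorthand for 6/4/2: the 6 is implied.
A second above F# in this key is G#, made natural (G) by the ♮ figure.
A fourth above F# in this key is B.
A sixth above F# in this key is D#.
Together with the bass F#, this spells G augmented major seventh in third inversion.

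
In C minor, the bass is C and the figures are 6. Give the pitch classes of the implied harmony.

The written figures 6 are shorthand for 6/3: the 3 is implied.
A third above C in this key is Eb.
A sixth above C in this key is Ab.
Together with the bass C, this spells Ab major in first inversion.

C, Eb, Ab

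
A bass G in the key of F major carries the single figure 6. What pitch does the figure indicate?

E

Counting 5 letter steps above G lands on E; in F major, that letter is E.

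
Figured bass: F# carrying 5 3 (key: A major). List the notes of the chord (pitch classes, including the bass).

A third above F# in this key is A.
A fifth above F# in this key is C#.
Together with the bass F#, this spells F# minor in root position.

F#, A, C#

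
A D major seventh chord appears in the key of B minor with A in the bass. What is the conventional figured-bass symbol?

A is the fifth of D major seventh, so the chord is in second inversion.
A seventh chord in second inversion is figured 6/4/3, conventionally abbreviated 4/3.

4/3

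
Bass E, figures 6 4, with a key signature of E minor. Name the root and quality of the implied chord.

The figures 6 4 indicate a triad in second inversion.
In second inversion the root lies a fourth above the bass: a fourth above E in E minor is A.
The chord tones are E, A, C, giving A minor.

A minor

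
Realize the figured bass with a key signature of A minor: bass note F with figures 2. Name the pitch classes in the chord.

F, G, B, D

The written figures 2 are shorthand for 6/4/2: the 6/4 are implied.
A second above F in this key is G.
A fourth above F in this key is B.
A sixth above F in this key is D.
Together with the bass F, this spells G dominant seventh in third inversion.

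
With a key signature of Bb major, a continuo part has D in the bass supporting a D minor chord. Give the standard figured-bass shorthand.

no figures

D is the root of D minor, so the chord is in root position.
A triad in root position is figured 5/3, conventionally abbreviated (no figures — root-position triad).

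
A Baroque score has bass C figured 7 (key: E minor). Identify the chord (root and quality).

The figures 7 indicate a seventh chord in root position.
In root position the bass is the root, so the root is C.
The chord tones are C, E, G, B, giving C major seventh.

C major seventh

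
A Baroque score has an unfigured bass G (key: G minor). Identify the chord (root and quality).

An unfigured bass indicates a triad in root position.
In root position the bass is the root, so the root is G.
The chord tones are G, Bb, D, giving G minor.

G minor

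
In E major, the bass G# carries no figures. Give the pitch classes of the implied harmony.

An unfigured bass implies 5/3.
A third above G# in this key is B.
A fifth above G# in this key is D#.
Together with the bass G#, this spells G# minor in root position.

G#, B, D#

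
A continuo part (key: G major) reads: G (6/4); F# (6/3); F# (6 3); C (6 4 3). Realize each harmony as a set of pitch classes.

G (6/4): G, C, E.
F# (6/3): F#, A, D.
F# (6/3): F#, A, D.
C (6/4/3): C, E, F#, A.

G, C, E | F#, A, D | F#, A, D | C, E, F#, A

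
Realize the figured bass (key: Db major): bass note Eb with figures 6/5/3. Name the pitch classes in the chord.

Eb, Gb, Bb, C

A third above Eb in this key is Gb.
A fifth above Eb in this key is Bb.
A sixth above Eb in this key is C.
Together with the bass Eb, this spells C half-diminished seventh in first inversion.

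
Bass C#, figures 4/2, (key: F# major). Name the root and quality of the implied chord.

D# minor seventh

The figures 4/2 indicate a seventh chord in third inversion.
In third inversion the root lies a second above the bass: a second above C# in F# major is D#.
The chord tones are C#, D#, F#, A#, giving D# minor seventh.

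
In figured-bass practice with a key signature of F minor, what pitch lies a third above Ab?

C

Counting 2 letter steps above Ab lands on C; in F minor, that letter is C.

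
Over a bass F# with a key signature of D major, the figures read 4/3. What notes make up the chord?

F#, A, B, D

The written figures 4/3 are shorthand for 6/4/3: the 6 is implied.
A third above F# in this key is A.
A fourth above F# in this key is B.
A sixth above F# in this key is D.
Together with the bass F#, this spells B minor seventh in second inversion.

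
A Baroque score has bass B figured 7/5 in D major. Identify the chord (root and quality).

The figures 7/5 indicate a seventh chord in root position.
In root position the bass is the root, so the root is B.
The chord tones are B, D, F#, A, giving B minor seventh.

B minor seventh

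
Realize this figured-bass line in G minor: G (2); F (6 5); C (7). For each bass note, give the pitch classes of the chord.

G (6/4/2): G, A, C, Eb.
F (6/5/3): F, A, C, D.
C (7/5/3): C, Eb, G, Bb.

G, A, C, Eb | F, A, C, D | C, Eb, G, Bb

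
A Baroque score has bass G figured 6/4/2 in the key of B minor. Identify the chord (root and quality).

The figures 6/4/2 indicate a seventh chord in third inversion.
In third inversion the root lies a second above the bass: a second above G in B minor is A.
The chord tones are G, A, C#, E, giving A dominant seventh.

A dominant seventh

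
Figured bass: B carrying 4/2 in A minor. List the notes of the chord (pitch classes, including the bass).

The written figures 4/2 are shorthand for 6/4/2: the 6 is implied.
A second above B in this key is C.
A fourth above B in this key is E.
A sixth above B in this key is G.
Together with the bass B, this spells C major seventh in third inversion.

B, C, E, G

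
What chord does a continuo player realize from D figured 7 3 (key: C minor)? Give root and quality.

D half-diminished seventh

The figures 7 3 indicate a seventh chord in root position.
In root position the bass is the root, so the root is D.
The chord tones are D, F, Ab, C, giving D half-diminished seventh.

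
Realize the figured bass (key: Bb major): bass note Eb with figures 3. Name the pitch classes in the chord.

Eb, G, Bb

The written figures 3 are shorthand for 5/3: the 5 is implied.
A third above Eb in this key is G.
A fifth above Eb in this key is Bb.
Together with the bass Eb, this spells Eb major in root position.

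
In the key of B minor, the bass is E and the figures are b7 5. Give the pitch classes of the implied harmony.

E, G, B, Db

The written figures b7 5 are shorthand for 7/5/3: the 3 is implied.
A third above E in this key is G.
A fifth above E in this key is B.
A seventh above E in this key is D, lowered to Db by the flat.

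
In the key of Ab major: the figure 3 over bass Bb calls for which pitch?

Counting 2 letter steps above Bb lands on D; in Ab major, that letter is Db.

Db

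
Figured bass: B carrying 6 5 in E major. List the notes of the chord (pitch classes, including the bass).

B, D#, F#, G#

The written figures 6 5 are shorthand for 6/5/3: the 3 is implied.
A third above B in this key is D#.
A fifth above B in this key is F#.
A sixth above B in this key is G#.
Together with the bass B, this spells G# minor seventh in first inversion.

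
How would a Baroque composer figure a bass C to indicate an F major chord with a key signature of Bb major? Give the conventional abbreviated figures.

C is the fifth of F major, so the chord is in second inversion.
A triad in second inversion is figured 6/4, conventionally abbreviated 6/4.

6/4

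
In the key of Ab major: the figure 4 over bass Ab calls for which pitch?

Counting 3 letter steps above Ab lands on D; in Ab major, that letter is Db.

Db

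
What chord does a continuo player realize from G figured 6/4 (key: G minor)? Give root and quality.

C minor

The figures 6/4 indicate a triad in second inversion.
In second inversion the root lies a fourth above the bass: a fourth above G in G minor is C.
The chord tones are G, C, Eb, giving C minor.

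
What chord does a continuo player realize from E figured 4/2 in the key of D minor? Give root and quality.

The figures 4/2 indicate a seventh chord in third inversion.
In third inversion the root lies a second above the bass: a second above E in D minor is F.
The chord tones are E, F, A, C, giving F major seventh.

F major seventh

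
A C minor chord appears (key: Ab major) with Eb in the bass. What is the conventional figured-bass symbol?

6

Eb is the third of C minor, so the chord is in first inversion.
A triad in first inversion is figured 6/3, conventionally abbreviated 6.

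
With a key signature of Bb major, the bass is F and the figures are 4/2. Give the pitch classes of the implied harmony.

The written figures 4/2 are shorthand for 6/4/2: the 6 is implied.
A second above F in this key is G.
A fourth above F in this key is Bb.
A sixth above F in this key is D.
Together with the bass F, this spells G minor seventh in third inversion.

F, G, Bb, D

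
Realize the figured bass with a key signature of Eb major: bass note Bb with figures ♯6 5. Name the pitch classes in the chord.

The written figures ♯6 5 are shorthand for 6/5/3: the 3 is implied.
A third above Bb in this key is D.
A fifth above Bb in this key is F.
A sixth above Bb in this key is G, raised to G# by the sharp.

Bb, D, F, G#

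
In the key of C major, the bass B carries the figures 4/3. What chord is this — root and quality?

E minor seventh

The figures 4/3 indicate a seventh chord in second inversion.
In second inversion the root lies a fourth above the bass: a fourth above B in C major is E.
The chord tones are B, D, E, G, giving E minor seventh.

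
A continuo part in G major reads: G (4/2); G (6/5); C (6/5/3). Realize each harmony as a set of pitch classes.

G (6/4/2): G, A, C, E.
G (6/5/3): G, B, D, E.
C (6/5/3): C, E, G, A.

G, A, C, E | G, B, D, E | C, E, G, A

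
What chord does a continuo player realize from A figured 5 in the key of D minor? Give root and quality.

The figures 5 indicate a triad in root position.
In root position the bass is the root, so the root is A.
The chord tones are A, C, E, giving A minor.

A minor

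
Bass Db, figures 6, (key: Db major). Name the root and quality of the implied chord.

Bb minor

The figures 6 indicate a triad in first inversion.
In first inversion the root lies a sixth above the bass: a sixth above Db in Db major is Bb.
The chord tones are Db, F, Bb, giving Bb minor.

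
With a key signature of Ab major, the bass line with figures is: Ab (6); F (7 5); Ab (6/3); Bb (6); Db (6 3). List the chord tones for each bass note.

Ab (6/3): Ab, C, F.
F (7/5/3): F, Ab, C, Eb.
Ab (6/3): Ab, C, F.
Bb (6/3): Bb, Db, G.
Db (6/3): Db, F, Bb.

Ab, C, F | F, Ab, C, Eb | Ab, C, F | Bb, Db, G | Db, F, Bb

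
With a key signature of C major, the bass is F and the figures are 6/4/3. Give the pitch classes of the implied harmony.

F, A, B, D

A third above F in this key is A.
A fourth above F in this key is B.
A sixth above F in this key is D.
Together with the bass F, this spells B half-diminished seventh in second inversion.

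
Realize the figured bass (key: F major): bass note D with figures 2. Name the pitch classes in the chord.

D, E, G, Bb

The written figures 2 are shorthand for 6/4/2: the 6/4 are implied.
A second above D in this key is E.
A fourth above D in this key is G.
A sixth above D in this key is Bb.
Together with the bass D, this spells E half-diminished seventh in third inversion.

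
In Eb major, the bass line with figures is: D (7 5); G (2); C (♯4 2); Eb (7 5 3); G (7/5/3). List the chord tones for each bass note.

D, F, Ab, C | G, Ab, C, Eb | C, D, F#, Ab | Eb, G, Bb, D | G, Bb, D, F

D (7/5/3): D, F, Ab, C.
G (6/4/2): G, Ab, C, Eb.
C (6/#4/2): C, D, F#, Ab.
Eb (7/5/3): Eb, G, Bb, D.
G (7/5/3): G, Bb, D, F.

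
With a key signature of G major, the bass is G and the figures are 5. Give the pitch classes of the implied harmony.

G, B, D

The written figures 5 are shorthand for 5/3: the 3 is implied.
A third above G in this key is B.
A fifth above G in this key is D.
Together with the bass G, this spells G major in root position.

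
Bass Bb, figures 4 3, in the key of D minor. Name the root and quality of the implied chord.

E half-diminished seventh

The figures 4 3 indicate a seventh chord in second inversion.
In second inversion the root lies a fourth above the bass: a fourth above Bb in D minor is E.
The chord tones are Bb, D, E, G, giving E half-diminished seventh.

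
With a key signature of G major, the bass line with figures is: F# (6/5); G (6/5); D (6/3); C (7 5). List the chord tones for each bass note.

F#, A, C, D | G, B, D, E | D, F#, B | C, E, G, B

F# (6/5/3): F#, A, C, D.
G (6/5/3): G, B, D, E.
D (6/3): D, F#, B.
C (7/5/3): C, E, G, B.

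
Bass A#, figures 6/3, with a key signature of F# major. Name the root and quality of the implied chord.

F# major

The figures 6/3 indicate a triad in first inversion.
In first inversion the root lies a sixth above the bass: a sixth above A# in F# major is F#.
The chord tones are A#, C#, F#, giving F# major.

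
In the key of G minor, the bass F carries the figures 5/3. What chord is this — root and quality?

The figures 5/3 indicate a triad in root position.
In root position the bass is the root, so the root is F.
The chord tones are F, A, C, giving F major.

F major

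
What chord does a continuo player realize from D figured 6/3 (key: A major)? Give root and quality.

The figures 6/3 indicate a triad in first inversion.
In first inversion the root lies a sixth above the bass: a sixth above D in A major is B.
The chord tones are D, F#, B, giving B minor.

B minor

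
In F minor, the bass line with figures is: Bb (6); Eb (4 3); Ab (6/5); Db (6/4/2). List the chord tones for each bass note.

Bb (6/3): Bb, Db, G.
Eb (6/4/3): Eb, G, Ab, C.
Ab (6/5/3): Ab, C, Eb, F.
Db (6/4/2): Db, Eb, G, Bb.

Bb, Db, G | Eb, G, Ab, C | Ab, C, Eb, F | Db, Eb, G, Bb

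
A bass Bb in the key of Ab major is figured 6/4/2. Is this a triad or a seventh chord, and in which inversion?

seventh chord, third inversion

Intervals of 6/4/2 above the bass form a seventh chord; the bass is the seventh, so this is third inversion.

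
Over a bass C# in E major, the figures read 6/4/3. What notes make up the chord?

C#, E, F#, A

A third above C# in this key is E.
A fourth above C# in this key is F#.
A sixth above C# in this key is A.
Together with the bass C#, this spells F# minor seventh in second inversion.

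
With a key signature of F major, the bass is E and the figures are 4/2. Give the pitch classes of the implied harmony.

E, F, A, C

The written figures 4/2 are shorthand for 6/4/2: the 6 is implied.
A second above E in this key is F.
A fourth above E in this key is A.
A sixth above E in this key is C.
Together with the bass E, this spells F major seventh in third inversion.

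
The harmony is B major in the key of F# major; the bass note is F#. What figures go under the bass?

6/4

F# is the fifth of B major, so the chord is in second inversion.
A triad in second inversion is figured 6/4, conventionally abbreviated 6/4.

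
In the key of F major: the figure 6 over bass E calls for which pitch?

C

Counting 5 letter steps above E lands on C; in F major, that letter is C.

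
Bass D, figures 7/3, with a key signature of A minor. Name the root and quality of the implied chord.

The figures 7/3 indicate a seventh chord in root position.
In root position the bass is the root, so the root is D.
The chord tones are D, F, A, C, giving D minor seventh.

D minor seventh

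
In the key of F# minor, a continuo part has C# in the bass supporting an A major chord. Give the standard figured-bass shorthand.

C# is the third of A major, so the chord is in first inversion.
A triad in first inversion is figured 6/3, conventionally abbreviated 6.

6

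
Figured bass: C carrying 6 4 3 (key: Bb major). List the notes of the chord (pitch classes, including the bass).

C, Eb, F, A

A third above C in this key is Eb.
A fourth above C in this key is F.
A sixth above C in this key is A.
Together with the bass C, this spells F dominant seventh in second inversion.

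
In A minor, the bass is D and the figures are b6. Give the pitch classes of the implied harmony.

The written figures b6 are shorthand for 6/3: the 3 is implied.
A third above D in this key is F.
A sixth above D in this key is B, lowered to Bb by the flat.
Together with the bass D, this spells Bb major in first inversion.

D, F, Bb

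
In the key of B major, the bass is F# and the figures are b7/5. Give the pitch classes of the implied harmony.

F#, A#, C#, Eb

The written figures b7/5 are shorthand for 7/5/3: the 3 is implied.
A third above F# in this key is A#.
A fifth above F# in this key is C#.
A seventh above F# in this key is E, lowered to Eb by the flat.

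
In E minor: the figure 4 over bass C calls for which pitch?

F#

Counting 3 letter steps above C lands on F; in E minor, that letter is F#.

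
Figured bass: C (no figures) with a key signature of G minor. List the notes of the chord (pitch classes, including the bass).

C, Eb, G

An unfigured bass implies 5/3.
A third above C in this key is Eb.
A fifth above C in this key is G.
Together with the bass C, this spells C minor in root position.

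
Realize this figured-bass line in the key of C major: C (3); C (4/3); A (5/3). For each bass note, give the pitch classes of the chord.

C, E, G | C, E, F, A | A, C, E

C (5/3): C, E, G.
C (6/4/3): C, E, F, A.
A (5/3): A, C, E.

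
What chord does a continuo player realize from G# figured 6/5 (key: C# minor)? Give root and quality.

E major seventh

The figures 6/5 indicate a seventh chord in first inversion.
In first inversion the root lies a sixth above the bass: a sixth above G# in C# minor is E.
The chord tones are G#, B, D#, E, giving E major seventh.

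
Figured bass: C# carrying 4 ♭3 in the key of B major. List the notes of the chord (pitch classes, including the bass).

The written figures 4 ♭3 are shorthand for 6/4/3: the 6 is implied.
A third above C# in this key is E, lowered to Eb by the flat.
A fourth above C# in this key is F#.
A sixth above C# in this key is A#.

C#, Eb, F#, A#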